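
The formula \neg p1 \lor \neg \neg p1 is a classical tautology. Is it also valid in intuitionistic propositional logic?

This is the weak law of excluded middle, which is not intuitionistically valid.
A Kripke countermodel: worlds 0, 1, 2; order generated by 0 \le 1, 0 \le 2; atoms true at each world — 0:{}; 1:{p1}; 2:{}.
0 \nVdash \neg p1 \lor \neg \neg p1: neither disjunct is forced at 0.
0 \nVdash \neg p1 since 1 is accessible from 0 and 1 \Vdash p1.
So the root 0 does not force the formula.

No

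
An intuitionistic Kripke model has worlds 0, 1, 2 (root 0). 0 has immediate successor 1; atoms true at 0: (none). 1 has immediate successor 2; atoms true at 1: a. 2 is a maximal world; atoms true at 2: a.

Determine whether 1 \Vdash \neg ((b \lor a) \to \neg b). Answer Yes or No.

No

1 \nVdash \neg ((b \lor a) \to \neg b) since 1 is accessible from 1 and 1 \Vdash (b \lor a) \to \neg b.
1 \Vdash (b \lor a) \to \neg b: every world accessible from 1 that forces b \lor a (namely 1, 2) also forces \neg b.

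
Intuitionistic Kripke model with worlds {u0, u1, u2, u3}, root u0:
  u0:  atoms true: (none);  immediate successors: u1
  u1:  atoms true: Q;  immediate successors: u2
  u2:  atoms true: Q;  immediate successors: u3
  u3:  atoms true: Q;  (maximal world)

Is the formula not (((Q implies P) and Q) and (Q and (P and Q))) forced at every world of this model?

Yes

u0 forces not (((Q implies P) and Q) and (Q and (P and Q))): no world accessible from u0 forces ((Q implies P) and Q) and (Q and (P and Q)).
Since the root u0 forces not (((Q implies P) and Q) and (Q and (P and Q))) and forcing is persistent (monotone upward), every world forces it.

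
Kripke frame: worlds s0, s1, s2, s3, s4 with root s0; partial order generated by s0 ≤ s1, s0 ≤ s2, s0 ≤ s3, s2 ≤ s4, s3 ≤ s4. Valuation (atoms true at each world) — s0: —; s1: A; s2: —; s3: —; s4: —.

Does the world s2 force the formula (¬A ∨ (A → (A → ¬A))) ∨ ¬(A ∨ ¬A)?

Yes

s2 ⊩ (¬A ∨ (A → (A → ¬A))) ∨ ¬(A ∨ ¬A) via the disjunct ¬A ∨ (A → (A → ¬A)).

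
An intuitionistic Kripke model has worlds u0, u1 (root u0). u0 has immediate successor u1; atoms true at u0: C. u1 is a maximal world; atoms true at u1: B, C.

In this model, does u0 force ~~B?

Yes

u0 ||- ~~B: no world accessible from u0 forces ~B.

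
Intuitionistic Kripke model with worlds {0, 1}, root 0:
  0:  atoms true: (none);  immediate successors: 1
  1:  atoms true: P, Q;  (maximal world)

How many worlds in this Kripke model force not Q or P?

1

0: does not force it — 0 does not force not Q or P: neither disjunct is forced at 0.
1: forces it.
Worlds forcing the formula: {1}.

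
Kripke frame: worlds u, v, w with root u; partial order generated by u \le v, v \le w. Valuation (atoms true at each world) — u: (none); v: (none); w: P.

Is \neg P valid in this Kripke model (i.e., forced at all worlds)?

No

Not every world: u \nVdash \neg P.
u \nVdash \neg P since w is accessible from u and w \Vdash P.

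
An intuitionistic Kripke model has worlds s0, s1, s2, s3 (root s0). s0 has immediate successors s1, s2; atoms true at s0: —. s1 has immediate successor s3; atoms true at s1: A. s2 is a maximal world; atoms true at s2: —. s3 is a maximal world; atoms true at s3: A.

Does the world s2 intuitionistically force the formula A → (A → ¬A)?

s2 ⊩ A → (A → ¬A) vacuously: no world accessible from s2 forces the antecedent A.

Yes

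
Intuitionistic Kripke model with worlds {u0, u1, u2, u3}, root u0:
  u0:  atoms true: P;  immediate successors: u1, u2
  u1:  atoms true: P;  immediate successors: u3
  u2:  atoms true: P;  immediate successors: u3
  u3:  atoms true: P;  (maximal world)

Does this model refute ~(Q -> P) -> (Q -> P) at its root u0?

No

u0 ||- ~(Q -> P) -> (Q -> P) vacuously: no world accessible from u0 forces the antecedent ~(Q -> P).
So the root u0 forces ~(Q -> P) -> (Q -> P); the model is not a countermodel.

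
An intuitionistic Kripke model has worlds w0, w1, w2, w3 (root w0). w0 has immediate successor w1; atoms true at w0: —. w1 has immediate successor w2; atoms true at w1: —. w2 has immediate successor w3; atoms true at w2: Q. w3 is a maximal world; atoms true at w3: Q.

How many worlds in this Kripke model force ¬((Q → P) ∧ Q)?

w0: forces it.
w1: forces it.
w2: forces it.
w3: forces it.
Worlds forcing the formula: {w0, w1, w2, w3}.

4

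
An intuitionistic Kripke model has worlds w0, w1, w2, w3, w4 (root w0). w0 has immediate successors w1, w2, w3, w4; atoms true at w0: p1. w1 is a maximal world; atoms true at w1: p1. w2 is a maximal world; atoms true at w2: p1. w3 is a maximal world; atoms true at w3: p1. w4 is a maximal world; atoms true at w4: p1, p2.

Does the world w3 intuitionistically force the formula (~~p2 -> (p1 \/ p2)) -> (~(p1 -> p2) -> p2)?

w3 ||-/- (~~p2 -> (p1 \/ p2)) -> (~(p1 -> p2) -> p2): already at w3 itself, w3 ||- ~~p2 -> (p1 \/ p2) but w3 ||-/- ~(p1 -> p2) -> p2.
w3 ||-/- ~(p1 -> p2) -> p2: already at w3 itself, w3 ||- ~(p1 -> p2) but w3 ||-/- p2.
w3 lacks atom p2, so w3 ||-/- p2.

No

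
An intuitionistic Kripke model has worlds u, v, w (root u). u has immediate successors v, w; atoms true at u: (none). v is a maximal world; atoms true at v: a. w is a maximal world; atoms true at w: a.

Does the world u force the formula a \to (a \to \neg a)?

No

u \nVdash a \to (a \to \neg a): at the accessible world v, v \Vdash a but v \nVdash a \to \neg a.
v \nVdash a \to \neg a: already at v itself, v \Vdash a but v \nVdash \neg a.
v \nVdash \neg a since v is accessible from v and v \Vdash a.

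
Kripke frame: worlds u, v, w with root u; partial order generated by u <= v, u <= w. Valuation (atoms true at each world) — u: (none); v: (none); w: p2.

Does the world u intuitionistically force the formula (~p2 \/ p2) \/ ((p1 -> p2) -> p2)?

No

u ||-/- (~p2 \/ p2) \/ ((p1 -> p2) -> p2): neither disjunct is forced at u.
u ||-/- ~p2 \/ p2: neither disjunct is forced at u.
u ||-/- ~p2 since w is accessible from u and w ||- p2.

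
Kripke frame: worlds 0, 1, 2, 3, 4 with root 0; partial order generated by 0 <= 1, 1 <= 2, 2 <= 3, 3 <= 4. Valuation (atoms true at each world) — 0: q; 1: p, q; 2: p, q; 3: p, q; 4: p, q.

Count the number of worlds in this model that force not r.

0: forces it.
1: forces it.
2: forces it.
3: forces it.
4: forces it.
Worlds forcing the formula: {0, 1, 2, 3, 4}.

5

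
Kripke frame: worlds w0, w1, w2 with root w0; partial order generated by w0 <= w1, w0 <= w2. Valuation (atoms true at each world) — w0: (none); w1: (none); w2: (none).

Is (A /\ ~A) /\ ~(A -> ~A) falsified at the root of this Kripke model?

w0 ||-/- (A /\ ~A) /\ ~(A -> ~A) since w0 fails A /\ ~A.
So the root w0 does not force (A /\ ~A) /\ ~(A -> ~A); the model is a countermodel.

Yes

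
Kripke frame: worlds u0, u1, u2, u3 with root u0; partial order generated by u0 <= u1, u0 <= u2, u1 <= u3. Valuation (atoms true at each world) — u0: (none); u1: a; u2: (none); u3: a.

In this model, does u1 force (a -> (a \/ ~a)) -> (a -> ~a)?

No

u1 ||-/- (a -> (a \/ ~a)) -> (a -> ~a): already at u1 itself, u1 ||- a -> (a \/ ~a) but u1 ||-/- a -> ~a.
u1 ||-/- a -> ~a: already at u1 itself, u1 ||- a but u1 ||-/- ~a.
u1 ||-/- ~a since u1 is accessible from u1 and u1 ||- a.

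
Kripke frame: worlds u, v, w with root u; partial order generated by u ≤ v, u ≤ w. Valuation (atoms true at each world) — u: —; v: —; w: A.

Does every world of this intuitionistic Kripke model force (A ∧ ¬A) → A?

Yes

u ⊩ (A ∧ ¬A) → A vacuously: no world accessible from u forces the antecedent A ∧ ¬A.
Since the root u forces (A ∧ ¬A) → A and forcing is persistent (monotone upward), every world forces it.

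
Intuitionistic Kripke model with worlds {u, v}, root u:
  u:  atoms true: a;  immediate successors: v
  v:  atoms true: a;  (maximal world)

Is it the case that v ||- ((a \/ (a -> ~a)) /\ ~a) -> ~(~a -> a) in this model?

v ||- ((a \/ (a -> ~a)) /\ ~a) -> ~(~a -> a) vacuously: no world accessible from v forces the antecedent (a \/ (a -> ~a)) /\ ~a.

Yes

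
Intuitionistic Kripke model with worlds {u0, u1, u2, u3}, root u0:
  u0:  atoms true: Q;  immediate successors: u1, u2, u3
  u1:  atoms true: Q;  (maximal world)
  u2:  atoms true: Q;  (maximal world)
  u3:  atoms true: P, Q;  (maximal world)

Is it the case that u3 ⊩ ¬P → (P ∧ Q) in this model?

Yes

u3 ⊩ ¬P → (P ∧ Q) vacuously: no world accessible from u3 forces the antecedent ¬P.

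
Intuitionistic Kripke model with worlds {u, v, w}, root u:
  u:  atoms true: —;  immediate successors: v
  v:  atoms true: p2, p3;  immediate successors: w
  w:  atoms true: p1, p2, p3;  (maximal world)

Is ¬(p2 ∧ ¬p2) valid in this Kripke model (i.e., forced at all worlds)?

Yes

u ⊩ ¬(p2 ∧ ¬p2): no world accessible from u forces p2 ∧ ¬p2.
Since the root u forces ¬(p2 ∧ ¬p2) and forcing is persistent (monotone upward), every world forces it.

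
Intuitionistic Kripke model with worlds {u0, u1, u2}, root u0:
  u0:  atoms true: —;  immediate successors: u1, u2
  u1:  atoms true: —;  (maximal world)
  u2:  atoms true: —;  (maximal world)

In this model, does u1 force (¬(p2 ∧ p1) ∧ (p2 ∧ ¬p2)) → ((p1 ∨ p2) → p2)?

u1 ⊩ (¬(p2 ∧ p1) ∧ (p2 ∧ ¬p2)) → ((p1 ∨ p2) → p2) vacuously: no world accessible from u1 forces the antecedent ¬(p2 ∧ p1) ∧ (p2 ∧ ¬p2).

Yes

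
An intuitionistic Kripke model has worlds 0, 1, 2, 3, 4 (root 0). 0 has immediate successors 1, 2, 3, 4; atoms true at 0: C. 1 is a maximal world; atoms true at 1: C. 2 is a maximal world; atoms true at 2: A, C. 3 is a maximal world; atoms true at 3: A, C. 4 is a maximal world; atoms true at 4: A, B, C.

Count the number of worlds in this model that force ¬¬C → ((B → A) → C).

5

0: forces it.
1: forces it.
2: forces it.
3: forces it.
4: forces it.
Worlds forcing the formula: {0, 1, 2, 3, 4}.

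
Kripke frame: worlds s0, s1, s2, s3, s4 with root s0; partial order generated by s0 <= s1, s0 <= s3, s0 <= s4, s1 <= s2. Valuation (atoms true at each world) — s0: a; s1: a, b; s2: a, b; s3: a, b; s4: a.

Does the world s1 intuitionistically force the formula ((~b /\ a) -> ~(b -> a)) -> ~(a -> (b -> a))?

s1 ||-/- ((~b /\ a) -> ~(b -> a)) -> ~(a -> (b -> a)): already at s1 itself, s1 ||- (~b /\ a) -> ~(b -> a) but s1 ||-/- ~(a -> (b -> a)).
s1 ||-/- ~(a -> (b -> a)) since s1 is accessible from s1 and s1 ||- a -> (b -> a).
s1 ||- a -> (b -> a): every world accessible from s1 that forces a (namely s1, s2) also forces b -> a.

No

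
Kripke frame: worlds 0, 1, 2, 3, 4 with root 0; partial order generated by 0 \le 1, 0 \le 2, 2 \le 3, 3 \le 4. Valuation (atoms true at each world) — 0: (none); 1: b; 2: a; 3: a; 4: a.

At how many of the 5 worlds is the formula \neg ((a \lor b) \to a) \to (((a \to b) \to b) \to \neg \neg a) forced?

3

0: does not force it — 0 \nVdash \neg ((a \lor b) \to a) \to (((a \to b) \to b) \to \neg \neg a): at the accessible world 1, 1 \Vdash \neg ((a \lor b) \to a) but 1 \nVdash ((a \to b) \to b) \to \neg \neg a.
1: does not force it — 1 \nVdash \neg ((a \lor b) \to a) \to (((a \to b) \to b) \to \neg \neg a): already at 1 itself, 1 \Vdash \neg ((a \lor b) \to a) but 1 \nVdash ((a \to b) \to b) \to \neg \neg a.
2: forces it.
3: forces it.
4: forces it.
Worlds forcing the formula: {2, 3, 4}.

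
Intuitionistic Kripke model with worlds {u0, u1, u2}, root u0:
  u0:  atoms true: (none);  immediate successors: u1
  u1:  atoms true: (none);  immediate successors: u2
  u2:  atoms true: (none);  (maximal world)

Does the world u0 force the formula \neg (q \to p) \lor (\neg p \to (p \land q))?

No

u0 \nVdash \neg (q \to p) \lor (\neg p \to (p \land q)): neither disjunct is forced at u0.
u0 \nVdash \neg (q \to p) since u0 is accessible from u0 and u0 \Vdash q \to p.
u0 \Vdash q \to p vacuously: no world accessible from u0 forces the antecedent q.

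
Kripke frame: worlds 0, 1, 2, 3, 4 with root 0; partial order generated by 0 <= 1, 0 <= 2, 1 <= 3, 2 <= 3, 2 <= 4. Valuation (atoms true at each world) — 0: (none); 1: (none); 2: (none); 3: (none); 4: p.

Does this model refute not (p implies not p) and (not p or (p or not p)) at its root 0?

0 does not force not (p implies not p) and (not p or (p or not p)) since 0 fails not (p implies not p).
So the root 0 does not force not (p implies not p) and (not p or (p or not p)); the model is a countermodel.

Yes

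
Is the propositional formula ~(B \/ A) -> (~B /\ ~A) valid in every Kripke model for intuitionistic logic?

This is a constructively valid De Morgan direction (negated disjunction to conjunction of negations), which is intuitionistically derivable.
From ~(B \/ A): if B held then B \/ A would, contradiction — so ~B; similarly ~A.

Yes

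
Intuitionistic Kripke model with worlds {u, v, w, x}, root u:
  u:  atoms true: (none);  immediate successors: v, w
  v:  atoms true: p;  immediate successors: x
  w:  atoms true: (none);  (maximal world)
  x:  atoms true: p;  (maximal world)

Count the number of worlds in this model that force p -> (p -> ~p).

1

u: does not force it — u ||-/- p -> (p -> ~p): at the accessible world v, v ||- p but v ||-/- p -> ~p.
v: does not force it.
w: forces it.
x: does not force it.
Worlds forcing the formula: {w}.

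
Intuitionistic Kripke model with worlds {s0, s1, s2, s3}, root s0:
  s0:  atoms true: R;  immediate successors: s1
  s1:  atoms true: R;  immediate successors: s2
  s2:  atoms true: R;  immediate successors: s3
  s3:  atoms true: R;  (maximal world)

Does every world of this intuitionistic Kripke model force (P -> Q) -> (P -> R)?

Yes

s0 ||- (P -> Q) -> (P -> R): every world accessible from s0 that forces P -> Q (namely s0, s1, s2, s3) also forces P -> R.
Since the root s0 forces (P -> Q) -> (P -> R) and forcing is persistent (monotone upward), every world forces it.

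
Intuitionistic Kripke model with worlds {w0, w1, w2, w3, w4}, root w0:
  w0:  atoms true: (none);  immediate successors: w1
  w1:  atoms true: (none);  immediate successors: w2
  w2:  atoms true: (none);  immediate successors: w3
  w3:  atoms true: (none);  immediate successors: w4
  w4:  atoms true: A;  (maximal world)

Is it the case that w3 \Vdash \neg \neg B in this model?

No

w3 \nVdash \neg \neg B since w3 is accessible from w3 and w3 \Vdash \neg B.
w3 \Vdash \neg B: no world accessible from w3 forces B.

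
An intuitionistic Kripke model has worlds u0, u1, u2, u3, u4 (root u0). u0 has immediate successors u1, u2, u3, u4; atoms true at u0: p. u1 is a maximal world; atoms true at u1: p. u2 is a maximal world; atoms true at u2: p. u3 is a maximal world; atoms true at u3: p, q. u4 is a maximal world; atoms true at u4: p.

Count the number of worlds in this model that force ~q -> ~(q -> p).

1

u0: does not force it — u0 ||-/- ~q -> ~(q -> p): at the accessible world u1, u1 ||- ~q but u1 ||-/- ~(q -> p).
u1: does not force it — u1 ||-/- ~q -> ~(q -> p): already at u1 itself, u1 ||- ~q but u1 ||-/- ~(q -> p).
u2: does not force it — u2 ||-/- ~q -> ~(q -> p): already at u2 itself, u2 ||- ~q but u2 ||-/- ~(q -> p).
u3: forces it.
u4: does not force it.
Worlds forcing the formula: {u3}.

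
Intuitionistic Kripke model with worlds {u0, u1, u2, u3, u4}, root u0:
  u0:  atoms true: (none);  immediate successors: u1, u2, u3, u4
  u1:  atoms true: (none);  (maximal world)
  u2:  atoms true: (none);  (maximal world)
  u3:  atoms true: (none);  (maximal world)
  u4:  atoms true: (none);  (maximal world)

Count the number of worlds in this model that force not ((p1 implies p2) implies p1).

u0: forces it.
u1: forces it.
u2: forces it.
u3: forces it.
u4: forces it.
Worlds forcing the formula: {u0, u1, u2, u3, u4}.

5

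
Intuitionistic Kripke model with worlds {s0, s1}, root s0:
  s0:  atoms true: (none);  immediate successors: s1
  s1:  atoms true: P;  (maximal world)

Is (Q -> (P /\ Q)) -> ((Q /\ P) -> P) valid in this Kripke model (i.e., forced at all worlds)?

Yes

s0 ||- (Q -> (P /\ Q)) -> ((Q /\ P) -> P): every world accessible from s0 that forces Q -> (P /\ Q) (namely s0, s1) also forces (Q /\ P) -> P.
Since the root s0 forces (Q -> (P /\ Q)) -> ((Q /\ P) -> P) and forcing is persistent (monotone upward), every world forces it.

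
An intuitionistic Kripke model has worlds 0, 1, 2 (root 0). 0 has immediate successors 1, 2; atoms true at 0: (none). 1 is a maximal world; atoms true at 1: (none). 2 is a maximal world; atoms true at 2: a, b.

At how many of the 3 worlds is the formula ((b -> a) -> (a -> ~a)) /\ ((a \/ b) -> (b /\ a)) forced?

0: does not force it — 0 ||-/- ((b -> a) -> (a -> ~a)) /\ ((a \/ b) -> (b /\ a)) since 0 fails (b -> a) -> (a -> ~a).
1: forces it.
2: does not force it — 2 ||-/- ((b -> a) -> (a -> ~a)) /\ ((a \/ b) -> (b /\ a)) since 2 fails (b -> a) -> (a -> ~a).
Worlds forcing the formula: {1}.

1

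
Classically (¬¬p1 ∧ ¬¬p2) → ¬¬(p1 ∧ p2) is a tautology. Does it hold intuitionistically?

This is the distribution of double negation over conjunction, which is intuitionistically derivable.
Assume ¬¬p1, ¬¬p2, and ¬(p1 ∧ p2). From p1 we'd get ¬p2 (since p1 ∧ p2 is refuted), contradicting ¬¬p2; so ¬p1, contradicting ¬¬p1.

Yes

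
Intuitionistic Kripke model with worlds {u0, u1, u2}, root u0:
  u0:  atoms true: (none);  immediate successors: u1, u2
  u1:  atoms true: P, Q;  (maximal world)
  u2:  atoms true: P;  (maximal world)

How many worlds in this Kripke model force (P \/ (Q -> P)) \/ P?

u0: forces it.
u1: forces it.
u2: forces it.
Worlds forcing the formula: {u0, u1, u2}.

3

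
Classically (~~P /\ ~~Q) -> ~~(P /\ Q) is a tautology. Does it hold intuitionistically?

This is the distribution of double negation over conjunction, which is intuitionistically derivable.
Assume ~~P, ~~Q, and ~(P /\ Q). From P we'd get ~Q (since P /\ Q is refuted), contradicting ~~Q; so ~P, contradicting ~~P.

Yes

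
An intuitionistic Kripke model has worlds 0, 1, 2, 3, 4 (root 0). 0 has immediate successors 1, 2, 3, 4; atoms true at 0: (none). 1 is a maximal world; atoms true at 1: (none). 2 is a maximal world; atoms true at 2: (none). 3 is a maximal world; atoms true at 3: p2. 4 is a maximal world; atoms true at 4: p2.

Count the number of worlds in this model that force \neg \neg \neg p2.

2

0: does not force it — 0 \nVdash \neg \neg \neg p2 since 3 is accessible from 0 and 3 \Vdash \neg \neg p2.
1: forces it.
2: forces it.
3: does not force it — 3 \nVdash \neg \neg \neg p2 since 3 is accessible from 3 and 3 \Vdash \neg \neg p2.
4: does not force it.
Worlds forcing the formula: {1, 2}.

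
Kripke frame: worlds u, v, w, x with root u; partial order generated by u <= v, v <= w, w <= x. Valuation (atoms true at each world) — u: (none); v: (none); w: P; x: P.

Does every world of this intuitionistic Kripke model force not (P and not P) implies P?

Not every world: u does not force not (P and not P) implies P.
u does not force not (P and not P) implies P: already at u itself, u forces not (P and not P) but u does not force P.
u lacks atom P, so u does not force P.

No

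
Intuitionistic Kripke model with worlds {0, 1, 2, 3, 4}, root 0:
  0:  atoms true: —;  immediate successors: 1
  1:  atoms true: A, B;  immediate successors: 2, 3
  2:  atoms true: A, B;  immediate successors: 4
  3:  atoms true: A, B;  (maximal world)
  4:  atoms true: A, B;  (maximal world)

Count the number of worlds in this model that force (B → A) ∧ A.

0: does not force it — 0 ⊮ (B → A) ∧ A since 0 fails A.
1: forces it.
2: forces it.
3: forces it.
4: forces it.
Worlds forcing the formula: {1, 2, 3, 4}.

4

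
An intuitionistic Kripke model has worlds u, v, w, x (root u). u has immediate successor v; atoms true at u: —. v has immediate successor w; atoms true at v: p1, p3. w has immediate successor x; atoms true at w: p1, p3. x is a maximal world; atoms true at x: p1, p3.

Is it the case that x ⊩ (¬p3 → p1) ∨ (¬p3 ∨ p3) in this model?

Yes

x ⊩ (¬p3 → p1) ∨ (¬p3 ∨ p3) via the disjunct ¬p3 → p1.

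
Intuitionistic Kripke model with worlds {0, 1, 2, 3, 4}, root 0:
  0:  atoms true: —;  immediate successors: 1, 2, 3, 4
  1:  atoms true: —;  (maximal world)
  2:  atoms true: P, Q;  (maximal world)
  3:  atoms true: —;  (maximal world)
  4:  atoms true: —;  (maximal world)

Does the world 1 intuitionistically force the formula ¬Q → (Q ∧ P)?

1 ⊮ ¬Q → (Q ∧ P): already at 1 itself, 1 ⊩ ¬Q but 1 ⊮ Q ∧ P.
1 ⊮ Q ∧ P since 1 fails Q.

No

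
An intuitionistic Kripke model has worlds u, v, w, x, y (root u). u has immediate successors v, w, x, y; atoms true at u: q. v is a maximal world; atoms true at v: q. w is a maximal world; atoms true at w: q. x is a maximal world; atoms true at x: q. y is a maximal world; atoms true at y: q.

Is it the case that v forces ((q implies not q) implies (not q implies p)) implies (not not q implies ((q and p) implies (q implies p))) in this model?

Yes

v forces ((q implies not q) implies (not q implies p)) implies (not not q implies ((q and p) implies (q implies p))): every world accessible from v that forces (q implies not q) implies (not q implies p) (namely v) also forces not not q implies ((q and p) implies (q implies p)).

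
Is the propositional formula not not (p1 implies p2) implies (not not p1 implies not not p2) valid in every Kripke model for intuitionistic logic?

This is the distribution of double negation over implication, which is intuitionistically derivable.
Assume not not (p1 implies p2) and not not p1; suppose not p2. Then p1 implies p2 would give not p1 (by contraposition), contradicting not not p1; so not (p1 implies p2), contradicting not not (p1 implies p2). Hence not not p2.

Yes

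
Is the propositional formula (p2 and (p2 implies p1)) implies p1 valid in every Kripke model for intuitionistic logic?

This is modus ponens in implicational form, which is intuitionistically derivable.
If a world forces p2 and p2 implies p1, then applying the implication at that world (which is accessible from itself) gives p1.

Yes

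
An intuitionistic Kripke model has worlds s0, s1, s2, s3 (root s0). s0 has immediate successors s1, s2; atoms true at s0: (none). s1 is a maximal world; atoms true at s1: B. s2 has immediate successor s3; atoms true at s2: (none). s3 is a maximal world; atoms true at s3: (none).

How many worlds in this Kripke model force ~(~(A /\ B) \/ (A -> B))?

0

s0: does not force it — s0 ||-/- ~(~(A /\ B) \/ (A -> B)) since s0 is accessible from s0 and s0 ||- ~(A /\ B) \/ (A -> B).
s1: does not force it — s1 ||-/- ~(~(A /\ B) \/ (A -> B)) since s1 is accessible from s1 and s1 ||- ~(A /\ B) \/ (A -> B).
s2: does not force it.
s3: does not force it.
Worlds forcing the formula: { }.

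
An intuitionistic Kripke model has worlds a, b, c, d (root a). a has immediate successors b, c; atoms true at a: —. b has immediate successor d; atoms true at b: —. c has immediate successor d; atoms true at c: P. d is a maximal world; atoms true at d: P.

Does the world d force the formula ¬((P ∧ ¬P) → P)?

d ⊮ ¬((P ∧ ¬P) → P) since d is accessible from d and d ⊩ (P ∧ ¬P) → P.
d ⊩ (P ∧ ¬P) → P vacuously: no world accessible from d forces the antecedent P ∧ ¬P.

No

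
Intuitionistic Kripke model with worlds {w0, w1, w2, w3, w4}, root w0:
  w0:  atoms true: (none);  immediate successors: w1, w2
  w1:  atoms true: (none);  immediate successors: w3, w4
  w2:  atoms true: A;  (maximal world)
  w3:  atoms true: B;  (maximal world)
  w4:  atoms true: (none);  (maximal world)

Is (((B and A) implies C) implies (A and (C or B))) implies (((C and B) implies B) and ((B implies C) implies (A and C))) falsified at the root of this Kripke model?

No

w0 forces (((B and A) implies C) implies (A and (C or B))) implies (((C and B) implies B) and ((B implies C) implies (A and C))) vacuously: no world accessible from w0 forces the antecedent ((B and A) implies C) implies (A and (C or B)).
So the root w0 forces (((B and A) implies C) implies (A and (C or B))) implies (((C and B) implies B) and ((B implies C) implies (A and C))); the model is not a countermodel.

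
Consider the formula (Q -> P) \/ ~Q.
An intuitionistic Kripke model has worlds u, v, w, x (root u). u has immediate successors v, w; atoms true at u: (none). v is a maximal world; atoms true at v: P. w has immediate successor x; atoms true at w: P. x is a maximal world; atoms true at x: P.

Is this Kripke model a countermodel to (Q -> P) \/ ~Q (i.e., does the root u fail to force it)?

No

u ||- (Q -> P) \/ ~Q via the disjunct Q -> P.
So the root u forces (Q -> P) \/ ~Q; the model is not a countermodel.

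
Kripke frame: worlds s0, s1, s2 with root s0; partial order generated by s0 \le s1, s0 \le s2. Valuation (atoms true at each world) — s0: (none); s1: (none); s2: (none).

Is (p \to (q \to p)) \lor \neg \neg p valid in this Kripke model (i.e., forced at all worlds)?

s0 \Vdash (p \to (q \to p)) \lor \neg \neg p via the disjunct p \to (q \to p).
Since the root s0 forces (p \to (q \to p)) \lor \neg \neg p and forcing is persistent (monotone upward), every world forces it.

Yes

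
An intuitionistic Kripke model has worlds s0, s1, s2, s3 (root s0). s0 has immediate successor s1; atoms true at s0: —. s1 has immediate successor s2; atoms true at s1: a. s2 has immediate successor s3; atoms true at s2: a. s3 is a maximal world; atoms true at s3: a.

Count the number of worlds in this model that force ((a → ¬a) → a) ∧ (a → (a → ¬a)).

s0: does not force it — s0 ⊮ ((a → ¬a) → a) ∧ (a → (a → ¬a)) since s0 fails a → (a → ¬a).
s1: does not force it — s1 ⊮ ((a → ¬a) → a) ∧ (a → (a → ¬a)) since s1 fails a → (a → ¬a).
s2: does not force it — s2 ⊮ ((a → ¬a) → a) ∧ (a → (a → ¬a)) since s2 fails a → (a → ¬a).
s3: does not force it.
Worlds forcing the formula: { }.

0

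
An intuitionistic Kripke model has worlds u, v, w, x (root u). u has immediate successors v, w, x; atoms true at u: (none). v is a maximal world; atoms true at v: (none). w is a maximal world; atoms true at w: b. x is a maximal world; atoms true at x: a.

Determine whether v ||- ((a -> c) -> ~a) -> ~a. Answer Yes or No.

Yes

v ||- ((a -> c) -> ~a) -> ~a: every world accessible from v that forces (a -> c) -> ~a (namely v) also forces ~a.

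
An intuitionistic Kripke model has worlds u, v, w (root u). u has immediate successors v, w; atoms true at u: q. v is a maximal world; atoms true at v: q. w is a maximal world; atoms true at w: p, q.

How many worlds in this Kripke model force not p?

1

u: does not force it — u does not force not p since w is accessible from u and w forces p.
v: forces it.
w: does not force it — w does not force not p since w is accessible from w and w forces p.
Worlds forcing the formula: {v}.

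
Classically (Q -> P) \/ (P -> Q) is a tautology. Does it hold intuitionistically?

No

This is the Gödel–Dummett linearity axiom, which is not intuitionistically valid.
A Kripke countermodel: worlds u0, u1, u2; order generated by u0 <= u1, u0 <= u2; atoms true at each world — u0:{}; u1:{Q}; u2:{P}.
u0 ||-/- (Q -> P) \/ (P -> Q): neither disjunct is forced at u0.
u0 ||-/- Q -> P: at the accessible world u1, u1 ||- Q but u1 ||-/- P.
u1 lacks atom P, so u1 ||-/- P.
So the root u0 does not force the formula.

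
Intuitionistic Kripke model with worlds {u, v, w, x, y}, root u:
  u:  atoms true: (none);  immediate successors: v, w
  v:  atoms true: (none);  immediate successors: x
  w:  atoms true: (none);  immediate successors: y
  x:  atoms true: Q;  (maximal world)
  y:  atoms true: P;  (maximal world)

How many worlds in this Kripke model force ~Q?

2

u: does not force it — u ||-/- ~Q since x is accessible from u and x ||- Q.
v: does not force it — v ||-/- ~Q since x is accessible from v and x ||- Q.
w: forces it.
x: does not force it.
y: forces it.
Worlds forcing the formula: {w, y}.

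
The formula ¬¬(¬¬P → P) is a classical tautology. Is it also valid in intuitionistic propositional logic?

This is the double negation of double-negation elimination, which is intuitionistically derivable.
By Glivenko's theorem the double negation of any classical propositional tautology is intuitionistically provable; ¬¬P → P is classically a tautology.

Yes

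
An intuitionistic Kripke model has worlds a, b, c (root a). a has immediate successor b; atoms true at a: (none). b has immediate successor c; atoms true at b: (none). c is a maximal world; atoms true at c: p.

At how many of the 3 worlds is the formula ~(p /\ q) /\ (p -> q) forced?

a: does not force it — a ||-/- ~(p /\ q) /\ (p -> q) since a fails p -> q.
b: does not force it — b ||-/- ~(p /\ q) /\ (p -> q) since b fails p -> q.
c: does not force it.
Worlds forcing the formula: { }.

0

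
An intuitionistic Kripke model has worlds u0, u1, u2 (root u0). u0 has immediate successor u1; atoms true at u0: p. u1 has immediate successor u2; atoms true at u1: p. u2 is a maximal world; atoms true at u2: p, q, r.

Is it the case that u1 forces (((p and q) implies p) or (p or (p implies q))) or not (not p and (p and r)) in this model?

Yes

u1 forces (((p and q) implies p) or (p or (p implies q))) or not (not p and (p and r)) via the disjunct ((p and q) implies p) or (p or (p implies q)).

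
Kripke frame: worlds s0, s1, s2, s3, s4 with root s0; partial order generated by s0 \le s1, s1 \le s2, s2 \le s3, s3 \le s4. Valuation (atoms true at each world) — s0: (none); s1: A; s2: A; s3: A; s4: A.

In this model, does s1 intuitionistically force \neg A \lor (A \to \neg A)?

s1 \nVdash \neg A \lor (A \to \neg A): neither disjunct is forced at s1.
s1 \nVdash \neg A since s1 is accessible from s1 and s1 \Vdash A.

No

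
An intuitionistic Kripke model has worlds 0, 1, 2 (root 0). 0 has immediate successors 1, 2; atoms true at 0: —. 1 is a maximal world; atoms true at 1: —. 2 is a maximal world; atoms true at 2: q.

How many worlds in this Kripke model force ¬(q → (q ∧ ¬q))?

0: does not force it — 0 ⊮ ¬(q → (q ∧ ¬q)) since 1 is accessible from 0 and 1 ⊩ q → (q ∧ ¬q).
1: does not force it — 1 ⊮ ¬(q → (q ∧ ¬q)) since 1 is accessible from 1 and 1 ⊩ q → (q ∧ ¬q).
2: forces it.
Worlds forcing the formula: {2}.

1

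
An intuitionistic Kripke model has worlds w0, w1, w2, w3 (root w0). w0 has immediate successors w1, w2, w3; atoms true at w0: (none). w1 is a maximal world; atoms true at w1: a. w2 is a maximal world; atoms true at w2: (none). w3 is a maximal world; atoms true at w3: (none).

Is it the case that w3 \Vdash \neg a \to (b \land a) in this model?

w3 \nVdash \neg a \to (b \land a): already at w3 itself, w3 \Vdash \neg a but w3 \nVdash b \land a.
w3 \nVdash b \land a since w3 fails b.

No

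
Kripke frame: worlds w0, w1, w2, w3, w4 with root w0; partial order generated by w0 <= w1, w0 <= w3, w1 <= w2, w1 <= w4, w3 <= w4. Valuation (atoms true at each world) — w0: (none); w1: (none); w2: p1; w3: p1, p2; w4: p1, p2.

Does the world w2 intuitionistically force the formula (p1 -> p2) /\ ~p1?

w2 ||-/- (p1 -> p2) /\ ~p1 since w2 fails p1 -> p2.

No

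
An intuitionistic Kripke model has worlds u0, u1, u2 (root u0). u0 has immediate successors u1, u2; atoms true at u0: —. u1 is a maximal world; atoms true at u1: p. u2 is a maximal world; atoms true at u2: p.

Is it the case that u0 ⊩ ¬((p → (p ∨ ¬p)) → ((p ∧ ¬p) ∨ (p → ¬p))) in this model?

u0 ⊩ ¬((p → (p ∨ ¬p)) → ((p ∧ ¬p) ∨ (p → ¬p))): no world accessible from u0 forces (p → (p ∨ ¬p)) → ((p ∧ ¬p) ∨ (p → ¬p)).

Yes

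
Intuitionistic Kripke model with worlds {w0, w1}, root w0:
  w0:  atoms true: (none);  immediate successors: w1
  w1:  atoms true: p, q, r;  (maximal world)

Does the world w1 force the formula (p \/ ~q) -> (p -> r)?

w1 ||- (p \/ ~q) -> (p -> r): every world accessible from w1 that forces p \/ ~q (namely w1) also forces p -> r.

Yes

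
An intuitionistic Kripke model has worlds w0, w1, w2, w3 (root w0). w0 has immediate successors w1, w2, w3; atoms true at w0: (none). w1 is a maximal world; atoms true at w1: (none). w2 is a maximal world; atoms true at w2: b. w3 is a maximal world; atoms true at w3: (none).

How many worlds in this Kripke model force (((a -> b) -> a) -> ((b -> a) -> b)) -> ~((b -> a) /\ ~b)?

1

w0: does not force it — w0 ||-/- (((a -> b) -> a) -> ((b -> a) -> b)) -> ~((b -> a) /\ ~b): already at w0 itself, w0 ||- ((a -> b) -> a) -> ((b -> a) -> b) but w0 ||-/- ~((b -> a) /\ ~b).
w1: does not force it.
w2: forces it.
w3: does not force it.
Worlds forcing the formula: {w2}.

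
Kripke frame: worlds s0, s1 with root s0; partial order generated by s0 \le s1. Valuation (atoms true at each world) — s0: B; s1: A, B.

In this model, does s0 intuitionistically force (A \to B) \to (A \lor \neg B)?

No

s0 \nVdash (A \to B) \to (A \lor \neg B): already at s0 itself, s0 \Vdash A \to B but s0 \nVdash A \lor \neg B.
s0 \nVdash A \lor \neg B: neither disjunct is forced at s0.
s0 lacks atom A, so s0 \nVdash A.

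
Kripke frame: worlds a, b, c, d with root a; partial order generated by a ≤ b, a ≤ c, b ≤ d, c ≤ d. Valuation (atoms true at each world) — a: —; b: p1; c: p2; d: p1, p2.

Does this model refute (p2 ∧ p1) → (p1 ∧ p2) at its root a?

a ⊩ (p2 ∧ p1) → (p1 ∧ p2): every world accessible from a that forces p2 ∧ p1 (namely d) also forces p1 ∧ p2.
So the root a forces (p2 ∧ p1) → (p1 ∧ p2); the model is not a countermodel.

No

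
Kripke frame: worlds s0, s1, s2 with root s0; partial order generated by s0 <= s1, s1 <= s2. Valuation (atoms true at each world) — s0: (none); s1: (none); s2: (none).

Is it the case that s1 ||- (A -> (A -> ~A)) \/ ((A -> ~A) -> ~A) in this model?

Yes

s1 ||- (A -> (A -> ~A)) \/ ((A -> ~A) -> ~A) via the disjunct A -> (A -> ~A).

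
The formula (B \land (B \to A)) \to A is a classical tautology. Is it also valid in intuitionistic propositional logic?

Yes

This is modus ponens in implicational form, which is intuitionistically derivable.
If a world forces B and B \to A, then applying the implication at that world (which is accessible from itself) gives A.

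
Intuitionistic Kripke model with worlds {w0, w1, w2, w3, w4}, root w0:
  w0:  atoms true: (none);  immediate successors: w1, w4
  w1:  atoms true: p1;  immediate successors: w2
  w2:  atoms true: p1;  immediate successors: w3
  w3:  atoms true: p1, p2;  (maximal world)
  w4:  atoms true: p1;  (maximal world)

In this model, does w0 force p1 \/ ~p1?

No

w0 ||-/- p1 \/ ~p1: neither disjunct is forced at w0.
w0 lacks atom p1, so w0 ||-/- p1.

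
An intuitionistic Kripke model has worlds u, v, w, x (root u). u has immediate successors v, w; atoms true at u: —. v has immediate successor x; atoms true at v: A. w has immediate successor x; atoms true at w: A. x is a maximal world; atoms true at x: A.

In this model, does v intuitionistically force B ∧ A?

No

v ⊮ B ∧ A since v fails B.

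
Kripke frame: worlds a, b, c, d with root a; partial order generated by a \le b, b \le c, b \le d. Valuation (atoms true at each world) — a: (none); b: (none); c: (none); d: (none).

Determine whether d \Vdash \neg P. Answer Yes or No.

Yes

d \Vdash \neg P: no world accessible from d forces P.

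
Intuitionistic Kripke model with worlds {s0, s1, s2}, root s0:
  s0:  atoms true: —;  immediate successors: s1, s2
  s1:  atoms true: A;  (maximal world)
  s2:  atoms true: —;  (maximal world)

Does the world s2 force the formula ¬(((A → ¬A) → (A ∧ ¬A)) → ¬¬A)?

No

s2 ⊮ ¬(((A → ¬A) → (A ∧ ¬A)) → ¬¬A) since s2 is accessible from s2 and s2 ⊩ ((A → ¬A) → (A ∧ ¬A)) → ¬¬A.
s2 ⊩ ((A → ¬A) → (A ∧ ¬A)) → ¬¬A vacuously: no world accessible from s2 forces the antecedent (A → ¬A) → (A ∧ ¬A).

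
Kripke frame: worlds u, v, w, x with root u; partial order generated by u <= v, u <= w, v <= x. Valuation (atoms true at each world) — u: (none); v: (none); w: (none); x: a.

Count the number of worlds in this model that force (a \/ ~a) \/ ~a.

2

u: does not force it — u ||-/- (a \/ ~a) \/ ~a: neither disjunct is forced at u.
v: does not force it — v ||-/- (a \/ ~a) \/ ~a: neither disjunct is forced at v.
w: forces it.
x: forces it.
Worlds forcing the formula: {w, x}.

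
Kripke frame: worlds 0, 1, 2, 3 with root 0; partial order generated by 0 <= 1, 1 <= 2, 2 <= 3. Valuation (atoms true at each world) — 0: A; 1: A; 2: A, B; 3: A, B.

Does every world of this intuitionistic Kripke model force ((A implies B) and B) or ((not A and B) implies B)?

Yes

0 forces ((A implies B) and B) or ((not A and B) implies B) via the disjunct (not A and B) implies B.
Since the root 0 forces ((A implies B) and B) or ((not A and B) implies B) and forcing is persistent (monotone upward), every world forces it.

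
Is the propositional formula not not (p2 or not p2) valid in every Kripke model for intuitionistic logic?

This is the double negation of excluded middle, which is intuitionistically derivable.
Assuming not (p2 or not p2): from p2 we'd get p2 or not p2, so not p2; but then p2 or not p2 again — contradiction. Hence not not (p2 or not p2).

Yes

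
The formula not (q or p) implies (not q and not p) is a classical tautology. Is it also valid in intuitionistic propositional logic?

Yes

This is a constructively valid De Morgan direction (negated disjunction to conjunction of negations), which is intuitionistically derivable.
From not (q or p): if q held then q or p would, contradiction — so not q; similarly not p.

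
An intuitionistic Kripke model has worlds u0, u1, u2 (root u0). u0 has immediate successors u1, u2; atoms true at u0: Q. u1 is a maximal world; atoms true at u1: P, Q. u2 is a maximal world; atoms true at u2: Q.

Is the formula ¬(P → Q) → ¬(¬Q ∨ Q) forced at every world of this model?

Yes

u0 ⊩ ¬(P → Q) → ¬(¬Q ∨ Q) vacuously: no world accessible from u0 forces the antecedent ¬(P → Q).
Since the root u0 forces ¬(P → Q) → ¬(¬Q ∨ Q) and forcing is persistent (monotone upward), every world forces it.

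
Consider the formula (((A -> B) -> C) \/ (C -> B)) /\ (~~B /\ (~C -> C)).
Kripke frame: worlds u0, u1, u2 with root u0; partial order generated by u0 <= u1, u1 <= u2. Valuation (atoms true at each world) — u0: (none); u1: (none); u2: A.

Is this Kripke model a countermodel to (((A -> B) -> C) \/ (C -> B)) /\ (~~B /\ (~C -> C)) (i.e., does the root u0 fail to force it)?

Yes

u0 ||-/- (((A -> B) -> C) \/ (C -> B)) /\ (~~B /\ (~C -> C)) since u0 fails ~~B /\ (~C -> C).
So the root u0 does not force (((A -> B) -> C) \/ (C -> B)) /\ (~~B /\ (~C -> C)); the model is a countermodel.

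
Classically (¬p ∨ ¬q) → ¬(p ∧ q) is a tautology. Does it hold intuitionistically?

This is a constructively valid De Morgan direction (disjunction of negations to negated conjunction), which is intuitionistically derivable.
If ¬p holds at a world then no accessible world forces p, hence none forces p ∧ q; likewise for ¬q.

Yes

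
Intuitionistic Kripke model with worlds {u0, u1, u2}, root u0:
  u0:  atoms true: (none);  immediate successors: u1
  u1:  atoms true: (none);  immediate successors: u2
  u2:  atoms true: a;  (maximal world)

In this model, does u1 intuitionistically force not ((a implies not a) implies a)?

No

u1 does not force not ((a implies not a) implies a) since u1 is accessible from u1 and u1 forces (a implies not a) implies a.
u1 forces (a implies not a) implies a vacuously: no world accessible from u1 forces the antecedent a implies not a.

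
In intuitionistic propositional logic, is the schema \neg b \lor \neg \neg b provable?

This is the weak law of excluded middle, which is not intuitionistically valid.
A Kripke countermodel: worlds u0, u1, u2; order generated by u0 \le u1, u0 \le u2; atoms true at each world — u0:{}; u1:{b}; u2:{}.
u0 \nVdash \neg b \lor \neg \neg b: neither disjunct is forced at u0.
u0 \nVdash \neg b since u1 is accessible from u0 and u1 \Vdash b.
So the root u0 does not force the formula.

No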